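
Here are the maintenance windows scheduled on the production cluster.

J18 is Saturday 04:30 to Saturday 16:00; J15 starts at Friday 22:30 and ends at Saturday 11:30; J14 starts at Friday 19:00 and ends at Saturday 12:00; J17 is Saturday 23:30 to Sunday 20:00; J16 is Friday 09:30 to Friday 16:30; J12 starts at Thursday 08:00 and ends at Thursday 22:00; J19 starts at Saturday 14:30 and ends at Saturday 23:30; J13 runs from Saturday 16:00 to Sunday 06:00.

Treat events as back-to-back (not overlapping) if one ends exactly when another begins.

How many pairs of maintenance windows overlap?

Two intervals overlap when each starts before the other ends.
Sorted by start: J12, J16, J14, J15, J18, J19, J13, J17.
J16 starts after J12 ends — done with J12.
J14 starts after J16 ends — done with J16.
J15 starts before J14 ends → J14 and J15 overlap.
J18 starts before J14 ends → J14 and J18 overlap.
J19 starts after J14 ends — done with J14.
J18 starts before J15 ends → J15 and J18 overlap.
J19 starts after J15 ends — done with J15.
J19 starts before J18 ends → J18 and J19 overlap.
J13 starts exactly when J18 ends (back-to-back, no overlap) — done with J18.
J13 starts before J19 ends → J19 and J13 overlap.
J17 starts exactly when J19 ends (back-to-back, no overlap).
J17 starts before J13 ends → J13 and J17 overlap.
Overlapping pairs: J13 & J17, J13 & J19, J14 & J15, J14 & J18, J15 & J18, J18 & J19 — 6 in total.

6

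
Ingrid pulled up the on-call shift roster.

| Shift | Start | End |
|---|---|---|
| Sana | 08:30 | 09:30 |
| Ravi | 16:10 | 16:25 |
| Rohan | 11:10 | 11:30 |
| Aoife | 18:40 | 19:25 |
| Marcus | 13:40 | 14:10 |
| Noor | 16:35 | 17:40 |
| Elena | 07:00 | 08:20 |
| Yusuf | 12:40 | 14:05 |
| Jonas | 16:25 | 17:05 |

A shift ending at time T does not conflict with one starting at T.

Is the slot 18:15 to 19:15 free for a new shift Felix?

No — it overlaps Aoife

Elena: ends 08:20 at or before Felix starts 18:15 → clear.
Sana: ends 09:30 at or before Felix starts 18:15 → clear.
Rohan: ends 11:30 at or before Felix starts 18:15 → clear.
Yusuf: ends 14:05 at or before Felix starts 18:15 → clear.
Marcus: ends 14:10 at or before Felix starts 18:15 → clear.
Ravi: ends 16:25 at or before Felix starts 18:15 → clear.
Jonas: ends 17:05 at or before Felix starts 18:15 → clear.
Noor: ends 17:40 at or before Felix starts 18:15 → clear.
Aoife: starts 18:40 before Felix ends 19:15, and ends 19:25 after Felix starts 18:15 → overlap.
Felix overlaps Aoife.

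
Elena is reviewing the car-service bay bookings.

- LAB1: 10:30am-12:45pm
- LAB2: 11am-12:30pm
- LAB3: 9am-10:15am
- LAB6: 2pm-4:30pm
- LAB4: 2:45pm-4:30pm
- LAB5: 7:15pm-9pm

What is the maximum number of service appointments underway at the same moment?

Sweep the timeline, counting +1 at each start and −1 at each end (ends before starts at a tie):
9am start LAB3 → 1
10:15am end LAB3 → 0
10:30am start LAB1 → 1
11am start LAB2 → 2
12:30pm end LAB2 → 1
12:45pm end LAB1 → 0
2pm start LAB6 → 1
2:45pm start LAB4 → 2
4:30pm end LAB4 → 1
4:30pm end LAB6 → 0
7:15pm start LAB5 → 1
9pm end LAB5 → 0
Peak is 2, at 11am (LAB1, LAB2).

2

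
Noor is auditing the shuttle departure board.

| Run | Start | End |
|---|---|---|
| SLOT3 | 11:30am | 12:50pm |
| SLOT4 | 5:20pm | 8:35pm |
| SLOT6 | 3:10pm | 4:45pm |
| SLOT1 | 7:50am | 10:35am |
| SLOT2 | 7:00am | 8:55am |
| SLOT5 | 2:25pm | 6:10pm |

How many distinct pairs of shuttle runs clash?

3

Two intervals overlap when each starts before the other ends.
Sorted by start: SLOT2, SLOT1, SLOT3, SLOT5, SLOT6, SLOT4.
SLOT1 starts before SLOT2 ends → SLOT2 and SLOT1 overlap.
SLOT3 starts after SLOT2 ends; SLOT2 is clear from here.
SLOT3 starts after SLOT1 ends; SLOT1 is clear from here.
SLOT5 starts after SLOT3 ends; SLOT3 is clear from here.
SLOT6 starts before SLOT5 ends → SLOT5 and SLOT6 overlap.
SLOT4 starts before SLOT5 ends → SLOT5 and SLOT4 overlap.
SLOT4 starts after SLOT6 ends.
Overlapping pairs: SLOT1 & SLOT2, SLOT4 & SLOT5, SLOT5 & SLOT6 — 3 in total.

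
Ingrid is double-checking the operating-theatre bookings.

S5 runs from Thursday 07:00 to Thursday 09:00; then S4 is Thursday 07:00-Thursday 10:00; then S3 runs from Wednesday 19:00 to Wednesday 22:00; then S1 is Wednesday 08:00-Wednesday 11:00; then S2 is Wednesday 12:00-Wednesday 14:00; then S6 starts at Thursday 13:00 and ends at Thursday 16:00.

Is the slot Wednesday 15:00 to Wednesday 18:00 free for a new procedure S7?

Yes — the slot is free

S1: ends Wednesday 11:00 at or before S7 starts Wednesday 15:00 → clear.
S2: ends Wednesday 14:00 at or before S7 starts Wednesday 15:00 → clear.
S3: starts Wednesday 19:00 at or after S7 ends Wednesday 18:00 → clear.
S4: starts Thursday 07:00 at or after S7 ends Wednesday 18:00 → clear.
S5: starts Thursday 07:00 at or after S7 ends Wednesday 18:00 → clear.
S6: starts Thursday 13:00 at or after S7 ends Wednesday 18:00 → clear.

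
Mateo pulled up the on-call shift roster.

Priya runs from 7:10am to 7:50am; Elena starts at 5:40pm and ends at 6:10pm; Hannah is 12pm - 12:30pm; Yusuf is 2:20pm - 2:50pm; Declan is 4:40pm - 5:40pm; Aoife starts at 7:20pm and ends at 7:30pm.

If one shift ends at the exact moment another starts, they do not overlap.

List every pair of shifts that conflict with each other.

no conflicts

Check each pair: they overlap iff neither finishes before the other starts.
Sorted by start: Priya, Hannah, Yusuf, Declan, Elena, Aoife.
Hannah starts after Priya ends, so nothing later overlaps Priya either.
Yusuf starts after Hannah ends, so nothing later overlaps Hannah either.
Declan starts after Yusuf ends, so nothing later overlaps Yusuf either.
Elena starts exactly when Declan ends (back-to-back, no overlap), so nothing later overlaps Declan either.
Aoife starts after Elena ends.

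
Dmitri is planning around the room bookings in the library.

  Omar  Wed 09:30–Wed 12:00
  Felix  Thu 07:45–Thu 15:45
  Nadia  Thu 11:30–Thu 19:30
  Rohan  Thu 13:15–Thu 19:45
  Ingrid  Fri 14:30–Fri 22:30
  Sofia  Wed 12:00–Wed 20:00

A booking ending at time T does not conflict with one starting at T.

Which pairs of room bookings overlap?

Check each pair: they overlap iff neither finishes before the other starts.
Sorted by start: Omar, Sofia, Felix, Nadia, Rohan, Ingrid.
Sofia starts exactly when Omar ends (back-to-back, no overlap); Omar is clear from here.
Felix starts after Sofia ends; Sofia is clear from here.
Nadia starts before Felix ends → Felix and Nadia overlap.
Rohan starts before Felix ends → Felix and Rohan overlap.
Ingrid starts after Felix ends.
Rohan starts before Nadia ends → Nadia and Rohan overlap.
Ingrid starts after Nadia ends.
Ingrid starts after Rohan ends.

Felix & Nadia, Felix & Rohan, Nadia & Rohan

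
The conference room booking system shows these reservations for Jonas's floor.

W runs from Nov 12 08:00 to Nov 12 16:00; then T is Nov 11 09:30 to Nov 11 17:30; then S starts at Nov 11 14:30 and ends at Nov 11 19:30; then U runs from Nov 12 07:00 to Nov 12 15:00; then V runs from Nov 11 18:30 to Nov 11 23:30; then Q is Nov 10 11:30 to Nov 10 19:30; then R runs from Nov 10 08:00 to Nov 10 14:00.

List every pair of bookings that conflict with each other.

Q & R, S & T, S & V, U & W

Check each pair: they overlap iff neither finishes before the other starts.
Sorted by start: R, Q, T, S, V, U, W.
Q starts before R ends → R and Q overlap.
T starts after R ends, so R has no further overlaps.
T starts after Q ends, so Q has no further overlaps.
S starts before T ends → T and S overlap.
V starts after T ends, so T has no further overlaps.
V starts before S ends → S and V overlap.
U starts after S ends, so S has no further overlaps.
U starts after V ends, so V has no further overlaps.
W starts before U ends → U and W overlap.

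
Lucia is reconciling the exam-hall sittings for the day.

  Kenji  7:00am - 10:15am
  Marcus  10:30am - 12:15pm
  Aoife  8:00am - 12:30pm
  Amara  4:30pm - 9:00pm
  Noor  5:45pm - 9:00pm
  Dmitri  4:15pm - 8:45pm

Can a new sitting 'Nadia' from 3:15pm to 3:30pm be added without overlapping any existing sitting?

Yes — the slot is free

Kenji: ends 10:15am at or before Nadia starts 3:15pm → clear.
Aoife: ends 12:30pm at or before Nadia starts 3:15pm → clear.
Marcus: ends 12:15pm at or before Nadia starts 3:15pm → clear.
Dmitri: starts 4:15pm at or after Nadia ends 3:30pm → clear.
Amara: starts 4:30pm at or after Nadia ends 3:30pm → clear.
Noor: starts 5:45pm at or after Nadia ends 3:30pm → clear.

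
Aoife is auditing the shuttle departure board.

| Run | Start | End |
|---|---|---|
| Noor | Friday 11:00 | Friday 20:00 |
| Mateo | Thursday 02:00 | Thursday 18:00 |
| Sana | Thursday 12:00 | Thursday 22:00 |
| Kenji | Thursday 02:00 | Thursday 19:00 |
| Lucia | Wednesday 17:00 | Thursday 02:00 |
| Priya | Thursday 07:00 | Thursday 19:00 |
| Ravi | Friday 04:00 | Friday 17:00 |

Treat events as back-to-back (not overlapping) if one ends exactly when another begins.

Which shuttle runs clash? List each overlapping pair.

Sorted by start: Lucia, Kenji, Mateo, Priya, Sana, Ravi, Noor.
Kenji starts exactly when Lucia ends (back-to-back, no overlap) — done with Lucia.
Mateo starts before Kenji ends → Kenji and Mateo overlap.
Priya starts before Kenji ends → Kenji and Priya overlap.
Sana starts before Kenji ends → Kenji and Sana overlap.
Ravi starts after Kenji ends — done with Kenji.
Priya starts before Mateo ends → Mateo and Priya overlap.
Sana starts before Mateo ends → Mateo and Sana overlap.
Ravi starts after Mateo ends — done with Mateo.
Sana starts before Priya ends → Priya and Sana overlap.
Ravi starts after Priya ends — done with Priya.
Ravi starts after Sana ends — done with Sana.
Noor starts before Ravi ends → Ravi and Noor overlap.

Kenji & Mateo, Kenji & Priya, Kenji & Sana, Mateo & Priya, Mateo & Sana, Noor & Ravi, Priya & Sana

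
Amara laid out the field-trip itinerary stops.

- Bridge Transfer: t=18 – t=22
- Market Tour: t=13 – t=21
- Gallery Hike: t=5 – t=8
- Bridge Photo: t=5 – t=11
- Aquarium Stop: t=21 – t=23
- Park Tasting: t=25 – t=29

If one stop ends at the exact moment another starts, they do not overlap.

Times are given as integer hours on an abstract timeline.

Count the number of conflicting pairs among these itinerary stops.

3

Sorted by start: Gallery Hike, Bridge Photo, Market Tour, Bridge Transfer, Aquarium Stop, Park Tasting.
Bridge Photo starts before Gallery Hike ends → Gallery Hike and Bridge Photo overlap.
Market Tour starts after Gallery Hike ends, so nothing later overlaps Gallery Hike either.
Market Tour starts after Bridge Photo ends, so nothing later overlaps Bridge Photo either.
Bridge Transfer starts before Market Tour ends → Market Tour and Bridge Transfer overlap.
Aquarium Stop starts exactly when Market Tour ends (back-to-back, no overlap), so nothing later overlaps Market Tour either.
Aquarium Stop starts before Bridge Transfer ends → Bridge Transfer and Aquarium Stop overlap.
Park Tasting starts after Bridge Transfer ends.
Park Tasting starts after Aquarium Stop ends.
Overlapping pairs: Aquarium Stop & Bridge Transfer, Bridge Photo & Gallery Hike, Bridge Transfer & Market Tour — 3 in total.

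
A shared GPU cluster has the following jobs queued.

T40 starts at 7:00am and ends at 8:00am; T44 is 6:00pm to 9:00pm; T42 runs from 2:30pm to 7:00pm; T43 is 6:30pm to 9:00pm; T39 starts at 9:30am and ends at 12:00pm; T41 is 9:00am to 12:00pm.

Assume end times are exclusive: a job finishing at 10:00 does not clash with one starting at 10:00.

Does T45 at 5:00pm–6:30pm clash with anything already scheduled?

Yes — it overlaps T42, T44

T40: ends 8:00am at or before T45 starts 5:00pm → clear.
T41: ends 12:00pm at or before T45 starts 5:00pm → clear.
T39: ends 12:00pm at or before T45 starts 5:00pm → clear.
T42: starts 2:30pm before T45 ends 6:30pm, and ends 7:00pm after T45 starts 5:00pm → overlap.
T44: starts 6:00pm before T45 ends 6:30pm, and ends 9:00pm after T45 starts 5:00pm → overlap.
T43: starts 6:30pm at or after T45 ends 6:30pm → clear.
T45 overlaps T42, T44.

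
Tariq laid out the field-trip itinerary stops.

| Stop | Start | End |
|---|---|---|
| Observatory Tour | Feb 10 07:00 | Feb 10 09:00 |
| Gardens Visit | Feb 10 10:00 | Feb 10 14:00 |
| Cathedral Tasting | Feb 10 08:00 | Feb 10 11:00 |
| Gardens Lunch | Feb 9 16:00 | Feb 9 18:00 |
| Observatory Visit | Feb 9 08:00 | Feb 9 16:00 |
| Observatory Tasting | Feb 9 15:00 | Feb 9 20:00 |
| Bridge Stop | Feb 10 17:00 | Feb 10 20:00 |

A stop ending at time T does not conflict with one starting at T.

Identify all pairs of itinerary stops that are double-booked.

Cathedral Tasting & Gardens Visit, Cathedral Tasting & Observatory Tour, Gardens Lunch & Observatory Tasting, Observatory Tasting & Observatory Visit

Sorted by start: Observatory Visit, Observatory Tasting, Gardens Lunch, Observatory Tour, Cathedral Tasting, Gardens Visit, Bridge Stop.
Observatory Tasting starts before Observatory Visit ends → Observatory Visit and Observatory Tasting overlap.
Gardens Lunch starts exactly when Observatory Visit ends (back-to-back, no overlap), so Observatory Visit has no further overlaps.
Gardens Lunch starts before Observatory Tasting ends → Observatory Tasting and Gardens Lunch overlap.
Observatory Tour starts after Observatory Tasting ends, so Observatory Tasting has no further overlaps.
Observatory Tour starts after Gardens Lunch ends, so Gardens Lunch has no further overlaps.
Cathedral Tasting starts before Observatory Tour ends → Observatory Tour and Cathedral Tasting overlap.
Gardens Visit starts after Observatory Tour ends, so Observatory Tour has no further overlaps.
Gardens Visit starts before Cathedral Tasting ends → Cathedral Tasting and Gardens Visit overlap.
Bridge Stop starts after Cathedral Tasting ends.
Bridge Stop starts after Gardens Visit ends.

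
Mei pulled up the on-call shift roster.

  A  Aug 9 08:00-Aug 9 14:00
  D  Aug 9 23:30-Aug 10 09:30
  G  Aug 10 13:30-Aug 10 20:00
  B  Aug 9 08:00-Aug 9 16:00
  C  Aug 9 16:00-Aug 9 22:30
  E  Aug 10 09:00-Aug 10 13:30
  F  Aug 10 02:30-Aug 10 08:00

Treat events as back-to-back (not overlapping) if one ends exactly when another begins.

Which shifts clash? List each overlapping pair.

Sorted by start: A, B, C, D, F, E, G.
B starts before A ends → A and B overlap.
C starts after A ends, so A has no further overlaps.
C starts exactly when B ends (back-to-back, no overlap), so B has no further overlaps.
D starts after C ends, so C has no further overlaps.
F starts before D ends → D and F overlap.
E starts before D ends → D and E overlap.
G starts after D ends.
E starts after F ends, so F has no further overlaps.
G starts exactly when E ends (back-to-back, no overlap).

A & B, D & E, D & F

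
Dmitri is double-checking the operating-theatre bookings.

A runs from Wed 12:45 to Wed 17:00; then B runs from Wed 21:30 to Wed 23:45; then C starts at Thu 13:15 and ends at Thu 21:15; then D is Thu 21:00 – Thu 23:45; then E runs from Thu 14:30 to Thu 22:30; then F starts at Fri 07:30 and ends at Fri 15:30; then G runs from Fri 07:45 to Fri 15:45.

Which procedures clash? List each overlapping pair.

Sorted by start: A, B, C, E, D, F, G.
B starts after A ends — done with A.
C starts after B ends — done with B.
E starts before C ends → C and E overlap.
D starts before C ends → C and D overlap.
F starts after C ends — done with C.
D starts before E ends → E and D overlap.
F starts after E ends — done with E.
F starts after D ends — done with D.
G starts before F ends → F and G overlap.

C & D, C & E, D & E, F & G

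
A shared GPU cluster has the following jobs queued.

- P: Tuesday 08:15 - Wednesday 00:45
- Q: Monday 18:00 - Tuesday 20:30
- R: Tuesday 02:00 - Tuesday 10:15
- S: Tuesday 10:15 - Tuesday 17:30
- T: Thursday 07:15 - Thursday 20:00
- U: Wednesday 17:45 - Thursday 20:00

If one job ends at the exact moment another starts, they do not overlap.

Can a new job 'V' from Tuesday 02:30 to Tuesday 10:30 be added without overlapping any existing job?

No — it overlaps P, Q, R, S

Q: starts Monday 18:00 before V ends Tuesday 10:30, and ends Tuesday 20:30 after V starts Tuesday 02:30 → overlap.
R: starts Tuesday 02:00 before V ends Tuesday 10:30, and ends Tuesday 10:15 after V starts Tuesday 02:30 → overlap.
P: starts Tuesday 08:15 before V ends Tuesday 10:30, and ends Wednesday 00:45 after V starts Tuesday 02:30 → overlap.
S: starts Tuesday 10:15 before V ends Tuesday 10:30, and ends Tuesday 17:30 after V starts Tuesday 02:30 → overlap.
U: starts Wednesday 17:45 at or after V ends Tuesday 10:30 → clear.
T: starts Thursday 07:15 at or after V ends Tuesday 10:30 → clear.
V overlaps P, Q, R, S.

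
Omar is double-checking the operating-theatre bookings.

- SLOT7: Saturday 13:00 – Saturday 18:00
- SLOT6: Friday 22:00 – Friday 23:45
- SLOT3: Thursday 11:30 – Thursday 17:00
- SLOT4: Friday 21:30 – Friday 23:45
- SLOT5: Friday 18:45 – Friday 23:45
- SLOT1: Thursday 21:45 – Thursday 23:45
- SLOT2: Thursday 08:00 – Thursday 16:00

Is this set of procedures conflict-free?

No

Sorted by start: SLOT2, SLOT3, SLOT1, SLOT5, SLOT4, SLOT6, SLOT7.
SLOT3 starts before SLOT2 ends → SLOT2 and SLOT3 overlap.
That's a conflict, so the schedule is not conflict-free.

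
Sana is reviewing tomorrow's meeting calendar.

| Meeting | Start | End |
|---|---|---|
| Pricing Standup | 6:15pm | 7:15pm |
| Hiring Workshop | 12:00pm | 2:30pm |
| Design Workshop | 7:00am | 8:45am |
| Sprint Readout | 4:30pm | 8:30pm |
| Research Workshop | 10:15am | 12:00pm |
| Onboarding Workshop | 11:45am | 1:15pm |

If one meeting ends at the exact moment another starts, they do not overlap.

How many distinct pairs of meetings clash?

Sorted by start: Design Workshop, Research Workshop, Onboarding Workshop, Hiring Workshop, Sprint Readout, Pricing Standup.
Research Workshop starts after Design Workshop ends, so Design Workshop has no further overlaps.
Onboarding Workshop starts before Research Workshop ends → Research Workshop and Onboarding Workshop overlap.
Hiring Workshop starts exactly when Research Workshop ends (back-to-back, no overlap), so Research Workshop has no further overlaps.
Hiring Workshop starts before Onboarding Workshop ends → Onboarding Workshop and Hiring Workshop overlap.
Sprint Readout starts after Onboarding Workshop ends, so Onboarding Workshop has no further overlaps.
Sprint Readout starts after Hiring Workshop ends, so Hiring Workshop has no further overlaps.
Pricing Standup starts before Sprint Readout ends → Sprint Readout and Pricing Standup overlap.
Overlapping pairs: Hiring Workshop & Onboarding Workshop, Onboarding Workshop & Research Workshop, Pricing Standup & Sprint Readout — 3 in total.

3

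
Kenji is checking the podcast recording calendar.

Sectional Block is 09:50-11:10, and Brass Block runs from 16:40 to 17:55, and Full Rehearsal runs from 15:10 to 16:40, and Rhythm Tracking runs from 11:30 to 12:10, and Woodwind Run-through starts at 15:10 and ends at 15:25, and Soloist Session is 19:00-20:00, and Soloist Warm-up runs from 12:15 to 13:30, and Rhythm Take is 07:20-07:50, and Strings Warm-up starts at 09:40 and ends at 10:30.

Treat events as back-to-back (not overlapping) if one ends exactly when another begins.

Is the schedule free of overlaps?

No

Sorted by start: Rhythm Take, Strings Warm-up, Sectional Block, Rhythm Tracking, Soloist Warm-up, Full Rehearsal, Woodwind Run-through, Brass Block, Soloist Session.
Strings Warm-up starts after Rhythm Take ends — done with Rhythm Take.
Sectional Block starts before Strings Warm-up ends → Strings Warm-up and Sectional Block overlap.
That's a conflict, so the schedule is not conflict-free.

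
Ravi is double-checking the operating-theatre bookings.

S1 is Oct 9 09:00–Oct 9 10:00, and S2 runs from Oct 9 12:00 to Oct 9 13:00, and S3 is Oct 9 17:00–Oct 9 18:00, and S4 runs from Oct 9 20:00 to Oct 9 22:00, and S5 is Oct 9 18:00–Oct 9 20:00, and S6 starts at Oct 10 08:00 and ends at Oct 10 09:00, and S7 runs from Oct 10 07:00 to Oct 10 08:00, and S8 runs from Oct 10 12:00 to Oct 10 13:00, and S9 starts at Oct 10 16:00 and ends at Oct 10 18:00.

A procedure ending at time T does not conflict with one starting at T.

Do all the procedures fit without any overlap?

Sorted by start: S1, S2, S3, S5, S4, S7, S6, S8, S9.
S2 starts after S1 ends; S1 is clear from here.
S3 starts after S2 ends; S2 is clear from here.
S5 starts exactly when S3 ends (back-to-back, no overlap); S3 is clear from here.
S4 starts exactly when S5 ends (back-to-back, no overlap); S5 is clear from here.
S7 starts after S4 ends; S4 is clear from here.
S6 starts exactly when S7 ends (back-to-back, no overlap); S7 is clear from here.
S8 starts after S6 ends; S6 is clear from here.
S9 starts after S8 ends.
Every pair is clear; the schedule has no overlaps.

Yes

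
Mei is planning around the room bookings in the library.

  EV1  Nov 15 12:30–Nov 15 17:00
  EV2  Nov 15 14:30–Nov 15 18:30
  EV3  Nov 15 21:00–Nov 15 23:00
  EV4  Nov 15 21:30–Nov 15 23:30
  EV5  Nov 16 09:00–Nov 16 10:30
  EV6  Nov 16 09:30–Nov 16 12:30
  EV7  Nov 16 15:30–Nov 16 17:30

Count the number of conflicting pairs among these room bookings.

3

Two intervals overlap when each starts before the other ends.
Sorted by start: EV1, EV2, EV3, EV4, EV5, EV6, EV7.
EV2 starts before EV1 ends → EV1 and EV2 overlap.
EV3 starts after EV1 ends; EV1 is clear from here.
EV3 starts after EV2 ends; EV2 is clear from here.
EV4 starts before EV3 ends → EV3 and EV4 overlap.
EV5 starts after EV3 ends; EV3 is clear from here.
EV5 starts after EV4 ends; EV4 is clear from here.
EV6 starts before EV5 ends → EV5 and EV6 overlap.
EV7 starts after EV5 ends.
EV7 starts after EV6 ends.
Overlapping pairs: EV1 & EV2, EV3 & EV4, EV5 & EV6 — 3 in total.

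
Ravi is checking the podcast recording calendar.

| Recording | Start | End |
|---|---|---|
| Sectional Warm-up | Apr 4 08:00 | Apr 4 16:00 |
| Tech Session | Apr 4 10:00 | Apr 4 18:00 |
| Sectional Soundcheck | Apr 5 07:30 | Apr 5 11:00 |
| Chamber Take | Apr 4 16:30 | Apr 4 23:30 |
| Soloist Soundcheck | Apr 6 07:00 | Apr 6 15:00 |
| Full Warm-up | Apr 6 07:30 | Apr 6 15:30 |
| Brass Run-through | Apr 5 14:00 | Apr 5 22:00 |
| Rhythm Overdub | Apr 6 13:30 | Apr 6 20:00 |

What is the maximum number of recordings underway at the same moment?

3

Sort all start/end points and keep a running count:
Apr 4 08:00 start Sectional Warm-up → 1
Apr 4 10:00 start Tech Session → 2
Apr 4 16:00 end Sectional Warm-up → 1
Apr 4 16:30 start Chamber Take → 2
Apr 4 18:00 end Tech Session → 1
Apr 4 23:30 end Chamber Take → 0
Apr 5 07:30 start Sectional Soundcheck → 1
Apr 5 11:00 end Sectional Soundcheck → 0
Apr 5 14:00 start Brass Run-through → 1
Apr 5 22:00 end Brass Run-through → 0
Apr 6 07:00 start Soloist Soundcheck → 1
Apr 6 07:30 start Full Warm-up → 2
Apr 6 13:30 start Rhythm Overdub → 3
Apr 6 15:00 end Soloist Soundcheck → 2
Apr 6 15:30 end Full Warm-up → 1
Apr 6 20:00 end Rhythm Overdub → 0
Peak is 3, at Apr 6 13:30 (Full Warm-up, Rhythm Overdub, Soloist Soundcheck).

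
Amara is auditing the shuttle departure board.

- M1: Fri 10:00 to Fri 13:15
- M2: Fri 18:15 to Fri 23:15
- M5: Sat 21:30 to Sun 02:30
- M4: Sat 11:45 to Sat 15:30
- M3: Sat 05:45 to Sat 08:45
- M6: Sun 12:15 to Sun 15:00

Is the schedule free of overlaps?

Check each pair: they overlap iff neither finishes before the other starts.
Sorted by start: M1, M2, M3, M4, M5, M6.
M2 starts after M1 ends — done with M1.
M3 starts after M2 ends — done with M2.
M4 starts after M3 ends — done with M3.
M5 starts after M4 ends — done with M4.
M6 starts after M5 ends.
Every pair is clear; the schedule has no overlaps.

Yes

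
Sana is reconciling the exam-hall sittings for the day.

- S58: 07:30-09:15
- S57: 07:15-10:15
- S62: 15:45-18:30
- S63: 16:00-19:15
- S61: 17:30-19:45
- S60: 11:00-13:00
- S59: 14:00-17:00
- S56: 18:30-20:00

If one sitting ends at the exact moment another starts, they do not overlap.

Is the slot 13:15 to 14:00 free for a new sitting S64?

S57: ends 10:15 at or before S64 starts 13:15 → clear.
S58: ends 09:15 at or before S64 starts 13:15 → clear.
S60: ends 13:00 at or before S64 starts 13:15 → clear.
S59: starts 14:00 at or after S64 ends 14:00 → clear.
S62: starts 15:45 at or after S64 ends 14:00 → clear.
S63: starts 16:00 at or after S64 ends 14:00 → clear.
S61: starts 17:30 at or after S64 ends 14:00 → clear.
S56: starts 18:30 at or after S64 ends 14:00 → clear.

Yes — the slot is free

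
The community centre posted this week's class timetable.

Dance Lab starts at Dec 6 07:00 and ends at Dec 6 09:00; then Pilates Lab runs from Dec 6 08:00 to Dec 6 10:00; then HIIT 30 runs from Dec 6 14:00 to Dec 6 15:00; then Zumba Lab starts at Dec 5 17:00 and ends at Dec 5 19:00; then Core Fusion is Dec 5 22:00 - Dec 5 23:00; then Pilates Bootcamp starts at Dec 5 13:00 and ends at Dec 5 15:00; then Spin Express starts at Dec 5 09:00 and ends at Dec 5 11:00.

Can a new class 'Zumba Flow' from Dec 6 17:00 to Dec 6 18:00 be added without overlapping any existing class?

Yes — the slot is free

Spin Express: ends Dec 5 11:00 at or before Zumba Flow starts Dec 6 17:00 → clear.
Pilates Bootcamp: ends Dec 5 15:00 at or before Zumba Flow starts Dec 6 17:00 → clear.
Zumba Lab: ends Dec 5 19:00 at or before Zumba Flow starts Dec 6 17:00 → clear.
Core Fusion: ends Dec 5 23:00 at or before Zumba Flow starts Dec 6 17:00 → clear.
Dance Lab: ends Dec 6 09:00 at or before Zumba Flow starts Dec 6 17:00 → clear.
Pilates Lab: ends Dec 6 10:00 at or before Zumba Flow starts Dec 6 17:00 → clear.
HIIT 30: ends Dec 6 15:00 at or before Zumba Flow starts Dec 6 17:00 → clear.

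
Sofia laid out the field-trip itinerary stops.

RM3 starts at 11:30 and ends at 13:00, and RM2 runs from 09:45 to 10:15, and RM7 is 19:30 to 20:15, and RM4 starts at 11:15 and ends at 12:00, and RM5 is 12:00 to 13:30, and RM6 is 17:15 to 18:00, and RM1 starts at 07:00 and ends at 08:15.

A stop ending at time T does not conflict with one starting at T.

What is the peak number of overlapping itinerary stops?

Walk through starts and ends in time order (an end at T is processed before a start at T):
07:00 start RM1 → 1
08:15 end RM1 → 0
09:45 start RM2 → 1
10:15 end RM2 → 0
11:15 start RM4 → 1
11:30 start RM3 → 2
12:00 end RM4 → 1
12:00 start RM5 → 2
13:00 end RM3 → 1
13:30 end RM5 → 0
17:15 start RM6 → 1
18:00 end RM6 → 0
19:30 start RM7 → 1
20:15 end RM7 → 0
Peak is 2, at 11:30 (RM3, RM4).

2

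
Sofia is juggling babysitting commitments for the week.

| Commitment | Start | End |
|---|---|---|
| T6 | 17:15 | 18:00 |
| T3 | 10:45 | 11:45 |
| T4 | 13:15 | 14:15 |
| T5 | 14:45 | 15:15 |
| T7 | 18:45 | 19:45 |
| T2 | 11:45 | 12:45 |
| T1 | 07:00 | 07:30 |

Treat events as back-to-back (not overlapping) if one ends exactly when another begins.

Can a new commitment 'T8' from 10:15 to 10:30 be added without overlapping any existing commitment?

T1: ends 07:30 at or before T8 starts 10:15 → clear.
T3: starts 10:45 at or after T8 ends 10:30 → clear.
T2: starts 11:45 at or after T8 ends 10:30 → clear.
T4: starts 13:15 at or after T8 ends 10:30 → clear.
T5: starts 14:45 at or after T8 ends 10:30 → clear.
T6: starts 17:15 at or after T8 ends 10:30 → clear.
T7: starts 18:45 at or after T8 ends 10:30 → clear.

Yes — the slot is free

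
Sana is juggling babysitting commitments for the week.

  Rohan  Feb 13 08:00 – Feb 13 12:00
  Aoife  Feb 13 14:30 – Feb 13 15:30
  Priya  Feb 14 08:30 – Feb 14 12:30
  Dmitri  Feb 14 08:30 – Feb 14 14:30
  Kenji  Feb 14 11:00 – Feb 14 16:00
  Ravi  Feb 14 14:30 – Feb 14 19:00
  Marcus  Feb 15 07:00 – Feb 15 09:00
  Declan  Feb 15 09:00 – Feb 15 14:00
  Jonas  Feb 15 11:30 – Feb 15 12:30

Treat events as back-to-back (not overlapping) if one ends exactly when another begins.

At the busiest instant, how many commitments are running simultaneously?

Sort all start/end points and keep a running count:
Feb 13 08:00 start Rohan → 1
Feb 13 12:00 end Rohan → 0
Feb 13 14:30 start Aoife → 1
Feb 13 15:30 end Aoife → 0
Feb 14 08:30 start Dmitri → 1
Feb 14 08:30 start Priya → 2
Feb 14 11:00 start Kenji → 3
Feb 14 12:30 end Priya → 2
Feb 14 14:30 end Dmitri → 1
Feb 14 14:30 start Ravi → 2
Feb 14 16:00 end Kenji → 1
Feb 14 19:00 end Ravi → 0
Feb 15 07:00 start Marcus → 1
Feb 15 09:00 end Marcus → 0
Feb 15 09:00 start Declan → 1
Feb 15 11:30 start Jonas → 2
Feb 15 12:30 end Jonas → 1
Feb 15 14:00 end Declan → 0
Peak is 3, at Feb 14 11:00 (Dmitri, Kenji, Priya).

3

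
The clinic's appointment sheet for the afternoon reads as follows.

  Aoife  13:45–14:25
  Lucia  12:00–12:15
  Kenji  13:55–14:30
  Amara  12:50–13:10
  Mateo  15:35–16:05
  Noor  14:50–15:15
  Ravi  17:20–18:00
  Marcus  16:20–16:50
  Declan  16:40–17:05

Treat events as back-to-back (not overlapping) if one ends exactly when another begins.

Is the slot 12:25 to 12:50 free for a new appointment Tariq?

Lucia: ends 12:15 at or before Tariq starts 12:25 → clear.
Amara: starts 12:50 at or after Tariq ends 12:50 → clear.
Aoife: starts 13:45 at or after Tariq ends 12:50 → clear.
Kenji: starts 13:55 at or after Tariq ends 12:50 → clear.
Noor: starts 14:50 at or after Tariq ends 12:50 → clear.
Mateo: starts 15:35 at or after Tariq ends 12:50 → clear.
Marcus: starts 16:20 at or after Tariq ends 12:50 → clear.
Declan: starts 16:40 at or after Tariq ends 12:50 → clear.
Ravi: starts 17:20 at or after Tariq ends 12:50 → clear.

Yes — the slot is free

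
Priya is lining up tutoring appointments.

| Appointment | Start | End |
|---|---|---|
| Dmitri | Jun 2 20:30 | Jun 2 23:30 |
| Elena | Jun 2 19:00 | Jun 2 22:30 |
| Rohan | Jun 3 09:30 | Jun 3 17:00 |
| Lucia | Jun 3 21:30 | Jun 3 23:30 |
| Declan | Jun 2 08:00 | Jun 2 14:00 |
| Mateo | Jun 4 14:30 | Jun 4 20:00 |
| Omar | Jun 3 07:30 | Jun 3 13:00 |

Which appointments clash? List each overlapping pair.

Dmitri & Elena, Omar & Rohan

Check each pair: they overlap iff neither finishes before the other starts.
Sorted by start: Declan, Elena, Dmitri, Omar, Rohan, Lucia, Mateo.
Elena starts after Declan ends; Declan is clear from here.
Dmitri starts before Elena ends → Elena and Dmitri overlap.
Omar starts after Elena ends; Elena is clear from here.
Omar starts after Dmitri ends; Dmitri is clear from here.
Rohan starts before Omar ends → Omar and Rohan overlap.
Lucia starts after Omar ends; Omar is clear from here.
Lucia starts after Rohan ends; Rohan is clear from here.
Mateo starts after Lucia ends.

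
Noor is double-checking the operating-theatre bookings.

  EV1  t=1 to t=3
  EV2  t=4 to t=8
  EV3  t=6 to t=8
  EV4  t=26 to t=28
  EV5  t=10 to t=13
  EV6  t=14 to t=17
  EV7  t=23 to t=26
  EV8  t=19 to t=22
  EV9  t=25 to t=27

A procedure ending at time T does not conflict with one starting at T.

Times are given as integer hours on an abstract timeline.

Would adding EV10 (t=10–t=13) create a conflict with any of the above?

Yes — it overlaps EV5

EV1: ends t=3 at or before EV10 starts t=10 → clear.
EV2: ends t=8 at or before EV10 starts t=10 → clear.
EV3: ends t=8 at or before EV10 starts t=10 → clear.
EV5: starts t=10 before EV10 ends t=13, and ends t=13 after EV10 starts t=10 → overlap.
EV6: starts t=14 at or after EV10 ends t=13 → clear.
EV8: starts t=19 at or after EV10 ends t=13 → clear.
EV7: starts t=23 at or after EV10 ends t=13 → clear.
EV9: starts t=25 at or after EV10 ends t=13 → clear.
EV4: starts t=26 at or after EV10 ends t=13 → clear.
EV10 overlaps EV5.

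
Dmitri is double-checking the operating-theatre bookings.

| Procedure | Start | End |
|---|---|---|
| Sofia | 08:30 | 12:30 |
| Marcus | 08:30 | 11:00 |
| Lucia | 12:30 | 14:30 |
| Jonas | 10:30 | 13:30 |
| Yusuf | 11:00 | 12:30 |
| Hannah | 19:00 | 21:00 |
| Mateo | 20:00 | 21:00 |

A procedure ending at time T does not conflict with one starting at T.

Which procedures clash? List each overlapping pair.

Check each pair: they overlap iff neither finishes before the other starts.
Sorted by start: Sofia, Marcus, Jonas, Yusuf, Lucia, Hannah, Mateo.
Marcus starts before Sofia ends → Sofia and Marcus overlap.
Jonas starts before Sofia ends → Sofia and Jonas overlap.
Yusuf starts before Sofia ends → Sofia and Yusuf overlap.
Lucia starts exactly when Sofia ends (back-to-back, no overlap) — done with Sofia.
Jonas starts before Marcus ends → Marcus and Jonas overlap.
Yusuf starts exactly when Marcus ends (back-to-back, no overlap) — done with Marcus.
Yusuf starts before Jonas ends → Jonas and Yusuf overlap.
Lucia starts before Jonas ends → Jonas and Lucia overlap.
Hannah starts after Jonas ends — done with Jonas.
Lucia starts exactly when Yusuf ends (back-to-back, no overlap) — done with Yusuf.
Hannah starts after Lucia ends — done with Lucia.
Mateo starts before Hannah ends → Hannah and Mateo overlap.

Hannah & Mateo, Jonas & Lucia, Jonas & Marcus, Jonas & Sofia, Jonas & Yusuf, Marcus & Sofia, Sofia & Yusuf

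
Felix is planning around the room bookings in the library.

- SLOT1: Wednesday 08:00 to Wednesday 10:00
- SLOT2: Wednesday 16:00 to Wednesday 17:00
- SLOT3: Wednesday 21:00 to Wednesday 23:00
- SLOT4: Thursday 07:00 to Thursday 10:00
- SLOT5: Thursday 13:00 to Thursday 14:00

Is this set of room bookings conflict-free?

Yes

Check each pair: they overlap iff neither finishes before the other starts.
Sorted by start: SLOT1, SLOT2, SLOT3, SLOT4, SLOT5.
SLOT2 starts after SLOT1 ends, so nothing later overlaps SLOT1 either.
SLOT3 starts after SLOT2 ends, so nothing later overlaps SLOT2 either.
SLOT4 starts after SLOT3 ends, so nothing later overlaps SLOT3 either.
SLOT5 starts after SLOT4 ends.
Every pair is clear; the schedule has no overlaps.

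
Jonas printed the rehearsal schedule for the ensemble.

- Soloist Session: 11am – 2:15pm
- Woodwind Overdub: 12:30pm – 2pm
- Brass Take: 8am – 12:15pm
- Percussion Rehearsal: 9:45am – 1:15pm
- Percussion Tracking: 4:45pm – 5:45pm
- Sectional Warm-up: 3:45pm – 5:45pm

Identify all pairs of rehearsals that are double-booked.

Brass Take & Percussion Rehearsal, Brass Take & Soloist Session, Percussion Rehearsal & Soloist Session, Percussion Rehearsal & Woodwind Overdub, Percussion Tracking & Sectional Warm-up, Soloist Session & Woodwind Overdub

Sorted by start: Brass Take, Percussion Rehearsal, Soloist Session, Woodwind Overdub, Sectional Warm-up, Percussion Tracking.
Percussion Rehearsal starts before Brass Take ends → Brass Take and Percussion Rehearsal overlap.
Soloist Session starts before Brass Take ends → Brass Take and Soloist Session overlap.
Woodwind Overdub starts after Brass Take ends; Brass Take is clear from here.
Soloist Session starts before Percussion Rehearsal ends → Percussion Rehearsal and Soloist Session overlap.
Woodwind Overdub starts before Percussion Rehearsal ends → Percussion Rehearsal and Woodwind Overdub overlap.
Sectional Warm-up starts after Percussion Rehearsal ends; Percussion Rehearsal is clear from here.
Woodwind Overdub starts before Soloist Session ends → Soloist Session and Woodwind Overdub overlap.
Sectional Warm-up starts after Soloist Session ends; Soloist Session is clear from here.
Sectional Warm-up starts after Woodwind Overdub ends; Woodwind Overdub is clear from here.
Percussion Tracking starts before Sectional Warm-up ends → Sectional Warm-up and Percussion Tracking overlap.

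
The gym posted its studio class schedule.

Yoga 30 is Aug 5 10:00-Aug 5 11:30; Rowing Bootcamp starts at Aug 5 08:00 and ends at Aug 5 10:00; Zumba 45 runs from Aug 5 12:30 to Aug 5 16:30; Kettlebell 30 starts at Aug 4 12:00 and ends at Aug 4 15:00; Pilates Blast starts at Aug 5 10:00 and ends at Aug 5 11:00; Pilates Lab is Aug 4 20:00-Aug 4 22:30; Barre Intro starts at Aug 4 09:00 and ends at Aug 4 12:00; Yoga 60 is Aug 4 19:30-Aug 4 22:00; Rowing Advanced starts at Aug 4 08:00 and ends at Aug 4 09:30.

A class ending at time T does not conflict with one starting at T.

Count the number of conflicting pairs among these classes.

3

Sorted by start: Rowing Advanced, Barre Intro, Kettlebell 30, Yoga 60, Pilates Lab, Rowing Bootcamp, Pilates Blast, Yoga 30, Zumba 45.
Barre Intro starts before Rowing Advanced ends → Rowing Advanced and Barre Intro overlap.
Kettlebell 30 starts after Rowing Advanced ends — done with Rowing Advanced.
Kettlebell 30 starts exactly when Barre Intro ends (back-to-back, no overlap) — done with Barre Intro.
Yoga 60 starts after Kettlebell 30 ends — done with Kettlebell 30.
Pilates Lab starts before Yoga 60 ends → Yoga 60 and Pilates Lab overlap.
Rowing Bootcamp starts after Yoga 60 ends — done with Yoga 60.
Rowing Bootcamp starts after Pilates Lab ends — done with Pilates Lab.
Pilates Blast starts exactly when Rowing Bootcamp ends (back-to-back, no overlap) — done with Rowing Bootcamp.
Yoga 30 starts before Pilates Blast ends → Pilates Blast and Yoga 30 overlap.
Zumba 45 starts after Pilates Blast ends.
Zumba 45 starts after Yoga 30 ends.
Overlapping pairs: Barre Intro & Rowing Advanced, Pilates Blast & Yoga 30, Pilates Lab & Yoga 60 — 3 in total.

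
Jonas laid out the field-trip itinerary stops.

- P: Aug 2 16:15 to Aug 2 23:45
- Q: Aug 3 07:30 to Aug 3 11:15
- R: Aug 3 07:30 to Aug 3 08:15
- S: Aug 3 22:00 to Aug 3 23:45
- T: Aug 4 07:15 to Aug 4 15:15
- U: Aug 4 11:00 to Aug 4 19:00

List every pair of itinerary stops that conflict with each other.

Q & R, T & U

Sorted by start: P, Q, R, S, T, U.
Q starts after P ends — done with P.
R starts before Q ends → Q and R overlap.
S starts after Q ends — done with Q.
S starts after R ends — done with R.
T starts after S ends — done with S.
U starts before T ends → T and U overlap.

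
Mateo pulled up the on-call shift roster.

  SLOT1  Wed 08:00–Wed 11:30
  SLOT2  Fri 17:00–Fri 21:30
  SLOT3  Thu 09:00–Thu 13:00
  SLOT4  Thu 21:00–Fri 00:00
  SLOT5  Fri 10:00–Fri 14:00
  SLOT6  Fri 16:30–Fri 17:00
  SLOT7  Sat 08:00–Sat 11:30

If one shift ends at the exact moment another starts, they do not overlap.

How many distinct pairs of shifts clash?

Sorted by start: SLOT1, SLOT3, SLOT4, SLOT5, SLOT6, SLOT2, SLOT7.
SLOT3 starts after SLOT1 ends; SLOT1 is clear from here.
SLOT4 starts after SLOT3 ends; SLOT3 is clear from here.
SLOT5 starts after SLOT4 ends; SLOT4 is clear from here.
SLOT6 starts after SLOT5 ends; SLOT5 is clear from here.
SLOT2 starts exactly when SLOT6 ends (back-to-back, no overlap); SLOT6 is clear from here.
SLOT7 starts after SLOT2 ends.
No pair overlaps.

0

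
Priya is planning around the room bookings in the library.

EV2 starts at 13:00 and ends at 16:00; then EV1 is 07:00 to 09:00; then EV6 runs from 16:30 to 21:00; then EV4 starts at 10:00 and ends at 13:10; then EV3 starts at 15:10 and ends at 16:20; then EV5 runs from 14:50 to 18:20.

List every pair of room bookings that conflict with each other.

EV2 & EV3, EV2 & EV4, EV2 & EV5, EV3 & EV5, EV5 & EV6

Sorted by start: EV1, EV4, EV2, EV5, EV3, EV6.
EV4 starts after EV1 ends, so nothing later overlaps EV1 either.
EV2 starts before EV4 ends → EV4 and EV2 overlap.
EV5 starts after EV4 ends, so nothing later overlaps EV4 either.
EV5 starts before EV2 ends → EV2 and EV5 overlap.
EV3 starts before EV2 ends → EV2 and EV3 overlap.
EV6 starts after EV2 ends.
EV3 starts before EV5 ends → EV5 and EV3 overlap.
EV6 starts before EV5 ends → EV5 and EV6 overlap.
EV6 starts after EV3 ends.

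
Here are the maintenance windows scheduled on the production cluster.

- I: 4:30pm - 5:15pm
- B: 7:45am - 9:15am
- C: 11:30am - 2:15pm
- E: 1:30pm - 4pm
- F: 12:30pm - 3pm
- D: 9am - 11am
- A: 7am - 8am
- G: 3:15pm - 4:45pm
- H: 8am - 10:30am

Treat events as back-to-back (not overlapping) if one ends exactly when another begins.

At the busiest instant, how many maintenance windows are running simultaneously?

3

Sweep the timeline, counting +1 at each start and −1 at each end (ends before starts at a tie):
7am start A → 1
7:45am start B → 2
8am end A → 1
8am start H → 2
9am start D → 3
9:15am end B → 2
10:30am end H → 1
11am end D → 0
11:30am start C → 1
12:30pm start F → 2
1:30pm start E → 3
2:15pm end C → 2
3pm end F → 1
3:15pm start G → 2
4pm end E → 1
4:30pm start I → 2
4:45pm end G → 1
5:15pm end I → 0
Peak is 3, at 9am (B, D, H).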